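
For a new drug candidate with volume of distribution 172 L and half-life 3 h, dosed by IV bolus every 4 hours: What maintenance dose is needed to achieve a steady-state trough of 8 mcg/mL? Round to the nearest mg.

τ/t½ = 4/3 ≈ 1.3333, so f = (1/2)^(4/3) ≈ 0.396850.
Cmin,ss = (D/Vd)·f/(1−f), so D = Cmin,ss·Vd·(1−f)/f.
D = 8 × 172 × (1−f)/f ≈ 8 × 172 × 1.51984 ≈ 2091.30 mg.

2091 mg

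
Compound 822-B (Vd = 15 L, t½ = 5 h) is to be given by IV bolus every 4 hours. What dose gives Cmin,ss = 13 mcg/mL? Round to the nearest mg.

145 mg

τ/t½ = 4/5 ≈ 0.8, so f = (1/2)^(4/5) ≈ 0.574349.
Cmin,ss = (D/Vd)·f/(1−f), so D = Cmin,ss·Vd·(1−f)/f.
D = 13 × 15 × (1−f)/f ≈ 13 × 15 × 0.74110 ≈ 144.51 mg.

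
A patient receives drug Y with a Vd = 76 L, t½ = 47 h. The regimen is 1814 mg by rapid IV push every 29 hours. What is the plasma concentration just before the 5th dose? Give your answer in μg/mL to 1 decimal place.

f = (1/2)^(τ/t½) = (1/2)^(29/47) ≈ 0.6520.
C₀ = D/Vd = 1814/76 ≈ 23.868 μg/mL.
Before the 5th dose, 4 doses have been given. Superposition: Cmin = C₀·(f + f² + … + f^4).
≈ 23.868 × (0.6520 + 0.4251 + 0.2772 + 0.1807) ≈ 23.868 × 1.5350 ≈ 36.637 μg/mL.

36.6 μg/mL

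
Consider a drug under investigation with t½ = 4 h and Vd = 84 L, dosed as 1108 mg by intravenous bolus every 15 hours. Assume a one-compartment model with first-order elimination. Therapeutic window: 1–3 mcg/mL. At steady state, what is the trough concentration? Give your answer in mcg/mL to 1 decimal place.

Over one 15-h interval, 15/4 ≈ 3.75 half-lives elapse, leaving f ≈ 0.0743 of each dose.
Each bolus raises the concentration by D/Vd = 1108/84 ≈ 13.190 mcg/mL.
Steady-state trough Cmin,ss = C₀·f/(1−f) ≈ 13.190 × 0.0743/0.9257 ≈ 1.059 mcg/mL.
Trough 1.1 mcg/mL vs MEC 1 mcg/mL: adequate.

1.1 mcg/mL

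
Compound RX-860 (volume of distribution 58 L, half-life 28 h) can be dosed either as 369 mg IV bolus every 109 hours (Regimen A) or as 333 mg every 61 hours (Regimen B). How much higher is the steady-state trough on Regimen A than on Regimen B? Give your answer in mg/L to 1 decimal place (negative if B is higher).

-1.2 mg/L

Regimen A: f = (1/2)^(109/28) ≈ 0.0673; Cmin,ss = (369/58)·f/(1−f) ≈ 0.459 mg/L.
Regimen B: f = (1/2)^(61/28) ≈ 0.2209; Cmin,ss = (333/58)·f/(1−f) ≈ 1.628 mg/L.
Difference ≈ 0.459 − 1.628 ≈ -1.169 mg/L.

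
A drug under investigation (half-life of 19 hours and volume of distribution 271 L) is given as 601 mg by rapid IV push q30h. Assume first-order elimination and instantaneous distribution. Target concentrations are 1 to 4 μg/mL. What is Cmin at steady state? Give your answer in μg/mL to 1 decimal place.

k = ln2/t½ = ln2/19 ≈ 0.036481 h⁻¹; fraction remaining f = e^(−kτ) = e^(−0.036481×30) ≈ 0.3347.
At steady state, accumulation factor R = 1/(1 − e^(−kτ)) ≈ 1.5031.
Single-dose peak C₀ = D/Vd = 601/271 ≈ 2.218 μg/mL.
Cmax,ss = C₀/(1 − f) ≈ 2.218/0.6653 ≈ 3.334 μg/mL.
One interval later, Cmin,ss = Cmax,ss·e^(−kτ) ≈ 3.334 × 0.3347 ≈ 1.116 μg/mL.
Trough 1.1 μg/mL vs MEC 1 μg/mL: adequate.

1.1 μg/mL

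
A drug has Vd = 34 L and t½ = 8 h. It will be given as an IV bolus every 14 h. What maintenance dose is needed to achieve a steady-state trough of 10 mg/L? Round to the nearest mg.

τ/t½ = 14/8 ≈ 1.75, so f = (1/2)^(14/8) ≈ 0.297302.
Cmin,ss = (D/Vd)·f/(1−f), so D = Cmin,ss·Vd·(1−f)/f.
D = 10 × 34 × (1−f)/f ≈ 10 × 34 × 2.36358 ≈ 803.62 mg.

804 mg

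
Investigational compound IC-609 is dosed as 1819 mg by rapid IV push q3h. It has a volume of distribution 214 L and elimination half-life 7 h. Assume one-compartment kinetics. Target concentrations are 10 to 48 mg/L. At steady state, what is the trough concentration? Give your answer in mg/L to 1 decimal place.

24.6 mg/L

τ/t½ = 3/7 ≈ 0.42857, so fraction remaining f = (1/2)^(3/7) ≈ 0.7430.
Single-dose peak C₀ = D/Vd = 1819/214 ≈ 8.500 mg/L.
Steady-state trough Cmin,ss = C₀·f/(1−f) ≈ 8.500 × 0.7430/0.2570 ≈ 24.574 mg/L.
Trough 24.6 mg/L vs MEC 10 mg/L: adequate.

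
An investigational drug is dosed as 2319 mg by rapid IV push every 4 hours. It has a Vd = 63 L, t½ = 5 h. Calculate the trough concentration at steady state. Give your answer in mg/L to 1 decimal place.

49.7 mg/L

Over one 4-h interval, 4/5 ≈ 0.8 half-lives elapse, leaving f ≈ 0.5743 of each dose.
Each bolus raises the concentration by D/Vd = 2319/63 ≈ 36.810 mg/L.
Steady-state trough Cmin,ss = C₀·f/(1−f) ≈ 36.810 × 0.5743/0.4257 ≈ 49.659 mg/L.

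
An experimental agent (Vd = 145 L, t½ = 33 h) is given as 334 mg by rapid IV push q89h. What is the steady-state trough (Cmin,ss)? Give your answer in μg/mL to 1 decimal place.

0.4 μg/mL

k = ln2/t½ = ln2/33 ≈ 0.021004 h⁻¹; fraction remaining f = e^(−kτ) = e^(−0.021004×89) ≈ 0.1542.
Accumulation ratio R = 1/(1 − f) ≈ 1/0.8458 ≈ 1.1823.
Each bolus raises the concentration by D/Vd = 334/145 ≈ 2.303 μg/mL.
Steady-state peak Cmax,ss = C₀·R ≈ 2.303 × 1.1823 ≈ 2.723 μg/mL.
Steady-state trough Cmin,ss = Cmax,ss·f ≈ 2.723 × 0.1542 ≈ 0.420 μg/mL.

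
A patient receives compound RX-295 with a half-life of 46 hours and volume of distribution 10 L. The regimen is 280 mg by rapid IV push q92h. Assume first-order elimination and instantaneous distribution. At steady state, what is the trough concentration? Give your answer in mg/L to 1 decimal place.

τ = 92 h = 2 half-lives, so f = (1/2)^2 = 0.25.
At steady state, R = 1/(1 − 0.25) = 4/3.
Single-dose peak C₀ = D/Vd = 280/10 = 28 mg/L.
Steady-state peak Cmax,ss = C₀·R = 28 × 4/3 ≈ 37.333 mg/L.
Steady-state trough Cmin,ss = Cmax,ss·f ≈ 37.333 × 0.25 ≈ 9.333 mg/L.

9.3 mg/L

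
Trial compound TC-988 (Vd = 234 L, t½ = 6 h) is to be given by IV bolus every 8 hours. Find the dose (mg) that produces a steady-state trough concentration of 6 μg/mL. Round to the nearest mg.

2134 mg

τ/t½ = 8/6 ≈ 1.3333, so f = (1/2)^(8/6) ≈ 0.396850.
Cmin,ss = (D/Vd)·f/(1−f), so D = Cmin,ss·Vd·(1−f)/f.
D = 6 × 234 × (1−f)/f ≈ 6 × 234 × 1.51984 ≈ 2133.86 mg.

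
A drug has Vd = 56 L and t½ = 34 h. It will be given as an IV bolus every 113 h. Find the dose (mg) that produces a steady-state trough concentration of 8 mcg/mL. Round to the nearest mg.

τ/t½ = 113/34 ≈ 3.3235, so f = (1/2)^(113/34) ≈ 0.099889.
Cmin,ss = (D/Vd)·f/(1−f), so D = Cmin,ss·Vd·(1−f)/f.
D = 8 × 56 × (1−f)/f ≈ 8 × 56 × 9.01111 ≈ 4036.98 mg.

4037 mg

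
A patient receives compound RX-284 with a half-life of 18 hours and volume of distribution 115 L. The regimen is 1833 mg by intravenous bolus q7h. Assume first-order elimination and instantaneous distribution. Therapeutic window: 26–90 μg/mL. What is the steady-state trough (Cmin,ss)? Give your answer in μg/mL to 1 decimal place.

k = ln2/t½ = ln2/18 ≈ 0.038508 h⁻¹; fraction remaining f = e^(−kτ) = e^(−0.038508×7) ≈ 0.7637.
At steady state, accumulation factor R = 1/(1 − e^(−kτ)) ≈ 4.2319.
Each bolus raises the concentration by D/Vd = 1833/115 ≈ 15.939 μg/mL.
Steady-state peak Cmax,ss = C₀·R ≈ 15.939 × 4.2319 ≈ 67.452 μg/mL.
One interval later, Cmin,ss = Cmax,ss·e^(−kτ) ≈ 67.452 × 0.7637 ≈ 51.513 μg/mL.
Trough 51.5 μg/mL vs MEC 26 μg/mL: adequate.

51.5 μg/mL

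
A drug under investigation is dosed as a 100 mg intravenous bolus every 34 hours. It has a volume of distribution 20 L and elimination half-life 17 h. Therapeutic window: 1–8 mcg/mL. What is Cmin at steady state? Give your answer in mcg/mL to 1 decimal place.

1.7 mcg/mL

τ = 34 h = 2 half-lives, so f = (1/2)^2 = 0.25.
Accumulation ratio R = 1/(1 − f) = 1/0.75 = 4/3.
Single-dose peak C₀ = D/Vd = 100/20 = 5 mcg/mL.
Steady-state peak Cmax,ss = C₀·R = 5 × 4/3 ≈ 6.667 mcg/mL.
Steady-state trough Cmin,ss = Cmax,ss·f ≈ 6.667 × 0.25 ≈ 1.667 mcg/mL.
Trough 1.7 mcg/mL vs MEC 1 mcg/mL: adequate.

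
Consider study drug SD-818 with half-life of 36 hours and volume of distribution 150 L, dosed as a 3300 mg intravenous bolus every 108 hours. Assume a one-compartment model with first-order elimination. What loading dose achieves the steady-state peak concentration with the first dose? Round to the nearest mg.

3771 mg

f = (1/2)^(108/36) ≈ 0.125000; accumulation ratio R = 1/(1−f) ≈ 1.14286.
Loading dose to hit Cmax,ss on first dose: D_load = D_maint·R ≈ 3300 × 1.14286 ≈ 3771.44 mg.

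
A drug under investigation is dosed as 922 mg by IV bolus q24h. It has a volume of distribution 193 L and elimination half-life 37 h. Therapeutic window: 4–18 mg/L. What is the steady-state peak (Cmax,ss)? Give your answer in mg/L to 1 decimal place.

τ/t½ = 24/37 ≈ 0.64865, so fraction remaining f = (1/2)^(24/37) ≈ 0.6379.
At steady state, accumulation factor R = 1/(1 − e^(−kτ)) ≈ 2.7617.
Each bolus raises the concentration by D/Vd = 922/193 ≈ 4.777 mg/L.
Steady-state peak Cmax,ss = C₀·R ≈ 4.777 × 2.7617 ≈ 13.193 mg/L.
Peak 13.2 mg/L vs MTC 18 mg/L: below toxic threshold.

13.2 mg/L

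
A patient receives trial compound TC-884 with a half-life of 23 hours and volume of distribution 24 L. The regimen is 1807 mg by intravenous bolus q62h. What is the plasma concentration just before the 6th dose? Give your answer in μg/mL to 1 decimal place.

13.7 μg/mL

f = (1/2)^(τ/t½) = (1/2)^(62/23) ≈ 0.1544.
C₀ = D/Vd = 1807/24 ≈ 75.292 μg/mL.
Before the 6th dose, 5 doses have been given. Superposition: Cmin = C₀·(f + f² + … + f^5).
≈ 75.292 × (0.1544 + 0.0238 + 0.0037 + 0.0006 + 0.0001) ≈ 75.292 × 0.1826 ≈ 13.748 μg/mL.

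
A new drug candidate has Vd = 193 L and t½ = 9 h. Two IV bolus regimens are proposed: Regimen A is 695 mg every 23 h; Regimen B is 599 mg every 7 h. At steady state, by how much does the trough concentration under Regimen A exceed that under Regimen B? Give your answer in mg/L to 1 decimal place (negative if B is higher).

Regimen A: f = (1/2)^(23/9) ≈ 0.1701; Cmin,ss = (695/193)·f/(1−f) ≈ 0.738 mg/L.
Regimen B: f = (1/2)^(7/9) ≈ 0.5833; Cmin,ss = (599/193)·f/(1−f) ≈ 4.344 mg/L.
Difference ≈ 0.738 − 4.344 ≈ -3.606 mg/L.

-3.6 mg/L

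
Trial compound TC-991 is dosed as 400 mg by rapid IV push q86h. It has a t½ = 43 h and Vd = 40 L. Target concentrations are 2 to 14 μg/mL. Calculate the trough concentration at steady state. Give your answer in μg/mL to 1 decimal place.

The dosing interval is 2 half-lives, so f = 2^(−2) = 0.25.
Accumulation ratio R = 1/(1 − f) = 1/0.75 = 4/3.
Single-dose peak C₀ = D/Vd = 400/40 = 10 μg/mL.
Steady-state peak Cmax,ss = C₀·R = 10 × 4/3 ≈ 13.333 μg/mL.
Steady-state trough Cmin,ss = Cmax,ss·f ≈ 13.333 × 0.25 ≈ 3.333 μg/mL.
Trough 3.3 μg/mL vs MEC 2 μg/mL: adequate.

3.3 μg/mL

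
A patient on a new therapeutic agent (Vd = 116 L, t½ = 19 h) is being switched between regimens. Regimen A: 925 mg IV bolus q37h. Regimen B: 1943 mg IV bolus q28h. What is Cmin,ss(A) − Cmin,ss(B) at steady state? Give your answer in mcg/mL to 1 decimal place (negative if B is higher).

-6.6 mcg/mL

Regimen A: f = (1/2)^(37/19) ≈ 0.2593; Cmin,ss = (925/116)·f/(1−f) ≈ 2.792 mcg/mL.
Regimen B: f = (1/2)^(28/19) ≈ 0.3601; Cmin,ss = (1943/116)·f/(1−f) ≈ 9.426 mcg/mL.
Difference ≈ 2.792 − 9.426 ≈ -6.634 mcg/mL.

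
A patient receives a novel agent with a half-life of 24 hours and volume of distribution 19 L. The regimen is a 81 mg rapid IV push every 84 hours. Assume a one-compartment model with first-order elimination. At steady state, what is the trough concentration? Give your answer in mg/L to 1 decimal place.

Over one 84-h interval, 84/24 ≈ 3.5 half-lives elapse, leaving f ≈ 0.0884 of each dose.
At steady state, accumulation factor R = 1/(1 − e^(−kτ)) ≈ 1.0970.
Single-dose peak C₀ = D/Vd = 81/19 ≈ 4.263 mg/L.
Cmax,ss = C₀/(1 − f) ≈ 4.263/0.9116 ≈ 4.676 mg/L.
One interval later, Cmin,ss = Cmax,ss·e^(−kτ) ≈ 4.676 × 0.0884 ≈ 0.413 mg/L.

0.4 mg/L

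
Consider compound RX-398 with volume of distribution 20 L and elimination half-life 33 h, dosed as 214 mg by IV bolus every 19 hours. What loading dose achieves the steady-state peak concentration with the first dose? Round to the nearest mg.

650 mg

f = (1/2)^(19/33) ≈ 0.670934; accumulation ratio R = 1/(1−f) ≈ 3.03890.
Loading dose to hit Cmax,ss on first dose: D_load = D_maint·R ≈ 214 × 3.03890 ≈ 650.32 mg.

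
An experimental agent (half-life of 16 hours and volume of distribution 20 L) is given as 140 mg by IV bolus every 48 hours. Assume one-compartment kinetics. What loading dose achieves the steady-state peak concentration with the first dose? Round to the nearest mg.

f = (1/2)^(48/16) ≈ 0.125000; accumulation ratio R = 1/(1−f) ≈ 1.14286.
Loading dose to hit Cmax,ss on first dose: D_load = D_maint·R ≈ 140 × 1.14286 ≈ 160.00 mg.

160 mg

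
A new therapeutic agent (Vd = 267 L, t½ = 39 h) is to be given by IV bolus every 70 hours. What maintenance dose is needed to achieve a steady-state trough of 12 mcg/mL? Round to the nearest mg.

7913 mg

τ/t½ = 70/39 ≈ 1.7949, so f = (1/2)^(70/39) ≈ 0.288197.
Cmin,ss = (D/Vd)·f/(1−f), so D = Cmin,ss·Vd·(1−f)/f.
D = 12 × 267 × (1−f)/f ≈ 12 × 267 × 2.46985 ≈ 7913.40 mg.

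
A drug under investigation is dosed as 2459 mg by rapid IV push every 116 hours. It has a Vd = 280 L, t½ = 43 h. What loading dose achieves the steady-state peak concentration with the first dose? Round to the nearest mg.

f = (1/2)^(116/43) ≈ 0.154141; accumulation ratio R = 1/(1−f) ≈ 1.18223.
Loading dose to hit Cmax,ss on first dose: D_load = D_maint·R ≈ 2459 × 1.18223 ≈ 2907.10 mg.

2907 mg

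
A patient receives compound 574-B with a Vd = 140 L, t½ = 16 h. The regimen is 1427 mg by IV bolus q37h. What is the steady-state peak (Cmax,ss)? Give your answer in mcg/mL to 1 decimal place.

12.8 mcg/mL

τ/t½ = 37/16 ≈ 2.3125, so fraction remaining f = (1/2)^(37/16) ≈ 0.2013.
At steady state, accumulation factor R = 1/(1 − e^(−kτ)) ≈ 1.2520.
Single-dose peak C₀ = D/Vd = 1427/140 ≈ 10.193 mcg/mL.
Cmax,ss = C₀/(1 − f) ≈ 10.193/0.7987 ≈ 12.762 mcg/mL.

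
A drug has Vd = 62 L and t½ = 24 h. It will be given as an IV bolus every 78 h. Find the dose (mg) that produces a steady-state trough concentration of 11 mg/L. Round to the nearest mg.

5806 mg

τ/t½ = 78/24 ≈ 3.25, so f = (1/2)^(78/24) ≈ 0.105112.
Cmin,ss = (D/Vd)·f/(1−f), so D = Cmin,ss·Vd·(1−f)/f.
D = 11 × 62 × (1−f)/f ≈ 11 × 62 × 8.51366 ≈ 5806.32 mg.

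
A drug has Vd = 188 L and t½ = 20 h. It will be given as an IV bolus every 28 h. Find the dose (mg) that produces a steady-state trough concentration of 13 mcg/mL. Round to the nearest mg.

τ/t½ = 28/20 ≈ 1.4, so f = (1/2)^(28/20) ≈ 0.378929.
Cmin,ss = (D/Vd)·f/(1−f), so D = Cmin,ss·Vd·(1−f)/f.
D = 13 × 188 × (1−f)/f ≈ 13 × 188 × 1.63902 ≈ 4005.76 mg.

4006 mg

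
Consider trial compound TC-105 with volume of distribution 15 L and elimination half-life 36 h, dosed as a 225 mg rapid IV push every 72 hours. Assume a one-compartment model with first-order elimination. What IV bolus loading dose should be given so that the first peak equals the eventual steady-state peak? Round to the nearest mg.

f = (1/2)^(72/36) ≈ 0.250000; accumulation ratio R = 1/(1−f) ≈ 1.33333.
Loading dose to hit Cmax,ss on first dose: D_load = D_maint·R ≈ 225 × 1.33333 ≈ 300.00 mg.

300 mg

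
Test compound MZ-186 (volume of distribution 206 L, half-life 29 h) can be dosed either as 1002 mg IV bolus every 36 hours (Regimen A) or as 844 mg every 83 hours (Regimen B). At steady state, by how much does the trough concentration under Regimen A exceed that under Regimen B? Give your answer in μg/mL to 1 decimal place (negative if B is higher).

2.9 μg/mL

Regimen A: f = (1/2)^(36/29) ≈ 0.4230; Cmin,ss = (1002/206)·f/(1−f) ≈ 3.566 μg/mL.
Regimen B: f = (1/2)^(83/29) ≈ 0.1375; Cmin,ss = (844/206)·f/(1−f) ≈ 0.653 μg/mL.
Difference ≈ 3.566 − 0.653 ≈ 2.913 μg/mL.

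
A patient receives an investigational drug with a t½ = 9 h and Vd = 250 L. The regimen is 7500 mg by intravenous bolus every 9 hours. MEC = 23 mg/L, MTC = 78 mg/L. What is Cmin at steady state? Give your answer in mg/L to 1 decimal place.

The dosing interval is 1 half-life, so f = 2^(−1) = 0.5.
At steady state, R = 1/(1 − 0.5) = 2/1.
Single-dose peak C₀ = D/Vd = 7500/250 = 30 mg/L.
Steady-state peak Cmax,ss = C₀·R = 30 × 2/1 ≈ 60.000 mg/L.
Steady-state trough Cmin,ss = Cmax,ss·f ≈ 60.000 × 0.5 ≈ 30.000 mg/L.
Trough 30.0 mg/L vs MEC 23 mg/L: adequate.

30.0 mg/L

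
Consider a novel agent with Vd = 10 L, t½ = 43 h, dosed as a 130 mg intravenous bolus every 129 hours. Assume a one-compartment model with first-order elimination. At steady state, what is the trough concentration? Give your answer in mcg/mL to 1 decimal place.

The dosing interval is 3 half-lives, so f = 2^(−3) = 0.125.
Accumulation ratio R = 1/(1 − f) = 1/0.875 = 8/7.
Single-dose peak C₀ = D/Vd = 130/10 = 13 mcg/mL.
Steady-state peak Cmax,ss = C₀·R = 13 × 8/7 ≈ 14.857 mcg/mL.
Steady-state trough Cmin,ss = Cmax,ss·f ≈ 14.857 × 0.125 ≈ 1.857 mcg/mL.

1.9 mcg/mL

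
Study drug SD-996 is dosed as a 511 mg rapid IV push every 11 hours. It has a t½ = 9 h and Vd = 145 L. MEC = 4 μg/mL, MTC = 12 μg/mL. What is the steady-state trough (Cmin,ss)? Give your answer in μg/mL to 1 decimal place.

2.6 μg/mL

Over one 11-h interval, 11/9 ≈ 1.2222 half-lives elapse, leaving f ≈ 0.4286 of each dose.
Single-dose peak C₀ = D/Vd = 511/145 ≈ 3.524 μg/mL.
Steady-state trough Cmin,ss = C₀·f/(1−f) ≈ 3.524 × 0.4286/0.5714 ≈ 2.643 μg/mL.
Trough 2.6 μg/mL vs MEC 4 μg/mL: subtherapeutic.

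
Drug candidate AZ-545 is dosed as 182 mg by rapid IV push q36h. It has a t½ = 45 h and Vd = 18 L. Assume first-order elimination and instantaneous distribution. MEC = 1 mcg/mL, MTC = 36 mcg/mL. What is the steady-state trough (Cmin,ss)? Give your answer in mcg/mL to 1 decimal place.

Over one 36-h interval, 36/45 ≈ 0.8 half-lives elapse, leaving f ≈ 0.5743 of each dose.
Single-dose peak C₀ = D/Vd = 182/18 ≈ 10.111 mcg/mL.
Steady-state trough Cmin,ss = C₀·f/(1−f) ≈ 10.111 × 0.5743/0.4257 ≈ 13.640 mcg/mL.
Trough 13.6 mcg/mL vs MEC 1 mcg/mL: adequate.

13.6 mcg/mL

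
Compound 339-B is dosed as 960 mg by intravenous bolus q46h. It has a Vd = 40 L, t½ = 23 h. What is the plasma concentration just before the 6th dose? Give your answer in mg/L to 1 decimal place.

f = (1/2)^(τ/t½) = (1/2)^(46/23) ≈ 0.2500.
C₀ = D/Vd = 960/40 ≈ 24.000 mg/L.
Before the 6th dose, 5 doses have been given. Superposition: Cmin = C₀·(f + f² + … + f^5).
≈ 24.000 × (0.2500 + 0.0625 + 0.0156 + 0.0039 + 0.0010) ≈ 24.000 × 0.3330 ≈ 7.992 mg/L.

8.0 mg/L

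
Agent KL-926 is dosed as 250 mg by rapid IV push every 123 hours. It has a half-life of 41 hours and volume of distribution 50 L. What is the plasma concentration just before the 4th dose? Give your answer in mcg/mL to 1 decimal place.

f = (1/2)^(τ/t½) = (1/2)^(123/41) ≈ 0.1250.
C₀ = D/Vd = 250/50 ≈ 5.000 mcg/mL.
Before the 4th dose, 3 doses have been given. Superposition: Cmin = C₀·(f + f² + … + f^3).
≈ 5.000 × (0.1250 + 0.0156 + 0.0020) ≈ 5.000 × 0.1426 ≈ 0.713 mcg/mL.

0.7 mcg/mL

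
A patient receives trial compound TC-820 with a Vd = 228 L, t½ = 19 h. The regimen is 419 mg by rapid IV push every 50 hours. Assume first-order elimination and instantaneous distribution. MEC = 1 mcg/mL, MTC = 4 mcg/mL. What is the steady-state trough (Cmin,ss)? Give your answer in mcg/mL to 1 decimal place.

k = ln2/t½ = ln2/19 ≈ 0.036481 h⁻¹; fraction remaining f = e^(−kτ) = e^(−0.036481×50) ≈ 0.1614.
At steady state, accumulation factor R = 1/(1 − e^(−kτ)) ≈ 1.1925.
Single-dose peak C₀ = D/Vd = 419/228 ≈ 1.838 mcg/mL.
Steady-state peak Cmax,ss = C₀·R ≈ 1.838 × 1.1925 ≈ 2.192 mcg/mL.
One interval later, Cmin,ss = Cmax,ss·e^(−kτ) ≈ 2.192 × 0.1614 ≈ 0.354 mcg/mL.
Trough 0.4 mcg/mL vs MEC 1 mcg/mL: subtherapeutic.

0.4 mcg/mL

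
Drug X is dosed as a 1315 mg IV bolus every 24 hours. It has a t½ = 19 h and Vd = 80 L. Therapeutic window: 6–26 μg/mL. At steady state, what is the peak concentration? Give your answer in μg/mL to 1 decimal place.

τ/t½ = 24/19 ≈ 1.2632, so fraction remaining f = (1/2)^(24/19) ≈ 0.4166.
Accumulation ratio R = 1/(1 − f) ≈ 1/0.5834 ≈ 1.7141.
Each bolus raises the concentration by D/Vd = 1315/80 ≈ 16.438 μg/mL.
Steady-state peak Cmax,ss = C₀·R ≈ 16.438 × 1.7141 ≈ 28.176 μg/mL.
Peak 28.2 μg/mL vs MTC 26 μg/mL: exceeds toxic threshold.

28.2 μg/mL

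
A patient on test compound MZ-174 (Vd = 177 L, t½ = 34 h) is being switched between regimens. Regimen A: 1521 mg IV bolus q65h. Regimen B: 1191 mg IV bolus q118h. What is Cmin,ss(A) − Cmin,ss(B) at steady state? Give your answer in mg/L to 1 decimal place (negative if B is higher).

2.4 mg/L

Regimen A: f = (1/2)^(65/34) ≈ 0.2658; Cmin,ss = (1521/177)·f/(1−f) ≈ 3.111 mg/L.
Regimen B: f = (1/2)^(118/34) ≈ 0.0902; Cmin,ss = (1191/177)·f/(1−f) ≈ 0.667 mg/L.
Difference ≈ 3.111 − 0.667 ≈ 2.444 mg/L.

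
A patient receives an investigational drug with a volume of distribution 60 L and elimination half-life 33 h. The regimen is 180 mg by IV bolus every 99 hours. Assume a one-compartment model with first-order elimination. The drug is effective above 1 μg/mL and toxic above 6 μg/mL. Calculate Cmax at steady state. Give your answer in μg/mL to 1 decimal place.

The dosing interval is 3 half-lives, so f = 2^(−3) = 0.125.
Accumulation ratio R = 1/(1 − f) = 1/0.875 = 8/7.
Single-dose peak C₀ = D/Vd = 180/60 = 3 μg/mL.
Steady-state peak Cmax,ss = C₀·R = 3 × 8/7 ≈ 3.429 μg/mL.
Peak 3.4 μg/mL vs MTC 6 μg/mL: below toxic threshold.

3.4 μg/mL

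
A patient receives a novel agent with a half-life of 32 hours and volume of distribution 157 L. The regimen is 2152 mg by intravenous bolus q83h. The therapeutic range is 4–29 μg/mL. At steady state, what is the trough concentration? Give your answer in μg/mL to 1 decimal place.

2.7 μg/mL

τ/t½ = 83/32 ≈ 2.5938, so fraction remaining f = (1/2)^(83/32) ≈ 0.1657.
At steady state, accumulation factor R = 1/(1 − e^(−kτ)) ≈ 1.1986.
Each bolus raises the concentration by D/Vd = 2152/157 ≈ 13.707 μg/mL.
Cmax,ss = C₀/(1 − f) ≈ 13.707/0.8343 ≈ 16.429 μg/mL.
Steady-state trough Cmin,ss = Cmax,ss·f ≈ 16.429 × 0.1657 ≈ 2.722 μg/mL.
Trough 2.7 μg/mL vs MEC 4 μg/mL: subtherapeutic.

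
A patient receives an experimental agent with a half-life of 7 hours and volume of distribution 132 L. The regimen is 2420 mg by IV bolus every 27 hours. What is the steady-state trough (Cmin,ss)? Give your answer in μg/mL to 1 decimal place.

τ/t½ = 27/7 ≈ 3.8571, so fraction remaining f = (1/2)^(27/7) ≈ 0.0690.
Accumulation ratio R = 1/(1 − f) ≈ 1/0.9310 ≈ 1.0741.
Each bolus raises the concentration by D/Vd = 2420/132 ≈ 18.333 μg/mL.
Cmax,ss = C₀/(1 − f) ≈ 18.333/0.9310 ≈ 19.692 μg/mL.
One interval later, Cmin,ss = Cmax,ss·e^(−kτ) ≈ 19.692 × 0.0690 ≈ 1.359 μg/mL.

1.4 μg/mL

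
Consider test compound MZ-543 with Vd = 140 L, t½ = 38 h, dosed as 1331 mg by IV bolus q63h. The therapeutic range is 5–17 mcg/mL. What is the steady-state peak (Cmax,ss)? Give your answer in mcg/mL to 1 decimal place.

13.9 mcg/mL

τ/t½ = 63/38 ≈ 1.6579, so fraction remaining f = (1/2)^(63/38) ≈ 0.3169.
At steady state, accumulation factor R = 1/(1 − e^(−kτ)) ≈ 1.4639.
Single-dose peak C₀ = D/Vd = 1331/140 ≈ 9.507 mcg/mL.
Steady-state peak Cmax,ss = C₀·R ≈ 9.507 × 1.4639 ≈ 13.917 mcg/mL.
Peak 13.9 mcg/mL vs MTC 17 mcg/mL: below toxic threshold.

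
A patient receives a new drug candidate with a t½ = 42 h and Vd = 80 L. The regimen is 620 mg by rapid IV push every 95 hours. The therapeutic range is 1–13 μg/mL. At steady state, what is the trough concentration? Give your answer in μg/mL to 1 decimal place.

2.0 μg/mL

k = ln2/t½ = ln2/42 ≈ 0.016504 h⁻¹; fraction remaining f = e^(−kτ) = e^(−0.016504×95) ≈ 0.2085.
Accumulation ratio R = 1/(1 − f) ≈ 1/0.7915 ≈ 1.2634.
Single-dose peak C₀ = D/Vd = 620/80 ≈ 7.750 μg/mL.
Cmax,ss = C₀/(1 − f) ≈ 7.750/0.7915 ≈ 9.792 μg/mL.
Steady-state trough Cmin,ss = Cmax,ss·f ≈ 9.792 × 0.2085 ≈ 2.042 μg/mL.
Trough 2.0 μg/mL vs MEC 1 μg/mL: adequate.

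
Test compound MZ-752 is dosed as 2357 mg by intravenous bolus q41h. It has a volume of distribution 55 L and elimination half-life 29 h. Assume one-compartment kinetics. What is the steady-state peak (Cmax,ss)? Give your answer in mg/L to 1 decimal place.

68.6 mg/L

k = ln2/t½ = ln2/29 ≈ 0.023902 h⁻¹; fraction remaining f = e^(−kτ) = e^(−0.023902×41) ≈ 0.3753.
Accumulation ratio R = 1/(1 − f) ≈ 1/0.6247 ≈ 1.6008.
Each bolus raises the concentration by D/Vd = 2357/55 ≈ 42.855 mg/L.
Steady-state peak Cmax,ss = C₀·R ≈ 42.855 × 1.6008 ≈ 68.602 mg/L.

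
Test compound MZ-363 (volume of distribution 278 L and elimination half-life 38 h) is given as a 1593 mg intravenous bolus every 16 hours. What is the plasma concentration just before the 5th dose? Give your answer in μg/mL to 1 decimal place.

f = (1/2)^(τ/t½) = (1/2)^(16/38) ≈ 0.7469.
C₀ = D/Vd = 1593/278 ≈ 5.730 μg/mL.
Before the 5th dose, 4 doses have been given. Superposition: Cmin = C₀·(f + f² + … + f^4).
≈ 5.730 × (0.7469 + 0.5579 + 0.4167 + 0.3112) ≈ 5.730 × 2.0327 ≈ 11.647 μg/mL.

11.6 μg/mL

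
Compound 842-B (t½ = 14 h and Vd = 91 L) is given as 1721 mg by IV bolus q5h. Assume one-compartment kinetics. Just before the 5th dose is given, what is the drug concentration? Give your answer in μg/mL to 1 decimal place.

42.3 μg/mL

f = (1/2)^(τ/t½) = (1/2)^(5/14) ≈ 0.7807.
C₀ = D/Vd = 1721/91 ≈ 18.912 μg/mL.
Before the 5th dose, 4 doses have been given. Superposition: Cmin = C₀·(f + f² + … + f^4).
≈ 18.912 × (0.7807 + 0.6095 + 0.4758 + 0.3715) ≈ 18.912 × 2.2375 ≈ 42.316 μg/mL.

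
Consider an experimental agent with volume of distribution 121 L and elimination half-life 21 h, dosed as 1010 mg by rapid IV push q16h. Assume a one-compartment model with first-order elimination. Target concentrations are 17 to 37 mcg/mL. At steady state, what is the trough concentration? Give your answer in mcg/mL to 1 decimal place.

τ/t½ = 16/21 ≈ 0.7619, so fraction remaining f = (1/2)^(16/21) ≈ 0.5897.
Accumulation ratio R = 1/(1 − f) ≈ 1/0.4103 ≈ 2.4372.
Each bolus raises the concentration by D/Vd = 1010/121 ≈ 8.347 mcg/mL.
Cmax,ss = C₀/(1 − f) ≈ 8.347/0.4103 ≈ 20.344 mcg/mL.
One interval later, Cmin,ss = Cmax,ss·e^(−kτ) ≈ 20.344 × 0.5897 ≈ 11.997 mcg/mL.
Trough 12.0 mcg/mL vs MEC 17 mcg/mL: subtherapeutic.

12.0 mcg/mL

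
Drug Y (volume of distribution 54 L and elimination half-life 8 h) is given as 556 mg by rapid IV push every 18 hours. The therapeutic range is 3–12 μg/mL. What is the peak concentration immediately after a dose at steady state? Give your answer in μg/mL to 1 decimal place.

13.0 μg/mL

Over one 18-h interval, 18/8 ≈ 2.25 half-lives elapse, leaving f ≈ 0.2102 of each dose.
Accumulation ratio R = 1/(1 − f) ≈ 1/0.7898 ≈ 1.2661.
Each bolus raises the concentration by D/Vd = 556/54 ≈ 10.296 μg/mL.
Cmax,ss = C₀/(1 − f) ≈ 10.296/0.7898 ≈ 13.036 μg/mL.
Peak 13.0 μg/mL vs MTC 12 μg/mL: exceeds toxic threshold.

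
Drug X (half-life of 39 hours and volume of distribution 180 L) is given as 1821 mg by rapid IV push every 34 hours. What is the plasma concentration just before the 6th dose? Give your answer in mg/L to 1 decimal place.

11.6 mg/L

f = (1/2)^(τ/t½) = (1/2)^(34/39) ≈ 0.5465.
C₀ = D/Vd = 1821/180 ≈ 10.117 mg/L.
Before the 6th dose, 5 doses have been given. Superposition: Cmin = C₀·(f + f² + … + f^5).
≈ 10.117 × (0.5465 + 0.2987 + 0.1632 + 0.0892 + 0.0487) ≈ 10.117 × 1.1463 ≈ 11.597 mg/L.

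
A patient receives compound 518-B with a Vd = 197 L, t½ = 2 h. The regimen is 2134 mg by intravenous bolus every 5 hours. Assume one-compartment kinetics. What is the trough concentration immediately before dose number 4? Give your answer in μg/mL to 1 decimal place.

2.3 μg/mL

f = (1/2)^(τ/t½) = (1/2)^(5/2) ≈ 0.1768.
C₀ = D/Vd = 2134/197 ≈ 10.832 μg/mL.
Before the 4th dose, 3 doses have been given. Superposition: Cmin = C₀·(f + f² + … + f^3).
≈ 10.832 × (0.1768 + 0.0313 + 0.0055) ≈ 10.832 × 0.2136 ≈ 2.314 μg/mL.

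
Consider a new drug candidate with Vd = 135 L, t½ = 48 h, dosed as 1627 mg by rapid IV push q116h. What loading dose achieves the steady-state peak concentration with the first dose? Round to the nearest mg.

f = (1/2)^(116/48) ≈ 0.187288; accumulation ratio R = 1/(1−f) ≈ 1.23045.
Loading dose to hit Cmax,ss on first dose: D_load = D_maint·R ≈ 1627 × 1.23045 ≈ 2001.94 mg.

2002 mg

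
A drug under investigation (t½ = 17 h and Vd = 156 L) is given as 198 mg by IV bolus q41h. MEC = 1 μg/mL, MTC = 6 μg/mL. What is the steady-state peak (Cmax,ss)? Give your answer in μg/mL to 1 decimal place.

1.6 μg/mL

τ/t½ = 41/17 ≈ 2.4118, so fraction remaining f = (1/2)^(41/17) ≈ 0.1879.
At steady state, accumulation factor R = 1/(1 − e^(−kτ)) ≈ 1.2314.
Each bolus raises the concentration by D/Vd = 198/156 ≈ 1.269 μg/mL.
Steady-state peak Cmax,ss = C₀·R ≈ 1.269 × 1.2314 ≈ 1.563 μg/mL.
Peak 1.6 μg/mL vs MTC 6 μg/mL: below toxic threshold.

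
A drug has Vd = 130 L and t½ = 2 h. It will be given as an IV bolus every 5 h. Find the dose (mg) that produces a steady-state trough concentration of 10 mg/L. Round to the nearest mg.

τ/t½ = 5/2 ≈ 2.5, so f = (1/2)^(5/2) ≈ 0.176777.
Cmin,ss = (D/Vd)·f/(1−f), so D = Cmin,ss·Vd·(1−f)/f.
D = 10 × 130 × (1−f)/f ≈ 10 × 130 × 4.65684 ≈ 6053.89 mg.

6054 mg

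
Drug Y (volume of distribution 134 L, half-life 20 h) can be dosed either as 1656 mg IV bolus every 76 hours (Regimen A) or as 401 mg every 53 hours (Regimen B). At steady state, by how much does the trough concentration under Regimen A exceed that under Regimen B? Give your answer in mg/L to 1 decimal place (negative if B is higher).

Regimen A: f = (1/2)^(76/20) ≈ 0.0718; Cmin,ss = (1656/134)·f/(1−f) ≈ 0.956 mg/L.
Regimen B: f = (1/2)^(53/20) ≈ 0.1593; Cmin,ss = (401/134)·f/(1−f) ≈ 0.567 mg/L.
Difference ≈ 0.956 − 0.567 ≈ 0.389 mg/L.

0.4 mg/L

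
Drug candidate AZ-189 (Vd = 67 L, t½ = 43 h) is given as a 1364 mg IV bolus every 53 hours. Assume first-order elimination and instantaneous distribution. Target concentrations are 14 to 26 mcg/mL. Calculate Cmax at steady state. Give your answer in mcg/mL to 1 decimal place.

k = ln2/t½ = ln2/43 ≈ 0.016120 h⁻¹; fraction remaining f = e^(−kτ) = e^(−0.016120×53) ≈ 0.4256.
At steady state, accumulation factor R = 1/(1 − e^(−kτ)) ≈ 1.7409.
Single-dose peak C₀ = D/Vd = 1364/67 ≈ 20.358 mcg/mL.
Cmax,ss = C₀/(1 − f) ≈ 20.358/0.5744 ≈ 35.442 mcg/mL.
Peak 35.4 mcg/mL vs MTC 26 mcg/mL: exceeds toxic threshold.

35.4 mcg/mL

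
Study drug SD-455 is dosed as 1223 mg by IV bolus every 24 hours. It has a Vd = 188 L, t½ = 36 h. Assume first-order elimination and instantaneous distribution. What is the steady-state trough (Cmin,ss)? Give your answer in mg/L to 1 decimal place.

k = ln2/t½ = ln2/36 ≈ 0.019254 h⁻¹; fraction remaining f = e^(−kτ) = e^(−0.019254×24) ≈ 0.6300.
At steady state, accumulation factor R = 1/(1 − e^(−kτ)) ≈ 2.7027.
Each bolus raises the concentration by D/Vd = 1223/188 ≈ 6.505 mg/L.
Steady-state peak Cmax,ss = C₀·R ≈ 6.505 × 2.7027 ≈ 17.581 mg/L.
Steady-state trough Cmin,ss = Cmax,ss·f ≈ 17.581 × 0.6300 ≈ 11.076 mg/L.

11.1 mg/L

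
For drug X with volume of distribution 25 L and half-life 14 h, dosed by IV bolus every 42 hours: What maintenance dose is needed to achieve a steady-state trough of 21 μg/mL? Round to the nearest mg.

τ/t½ = 42/14 ≈ 3, so f = (1/2)^(42/14) ≈ 0.125000.
Cmin,ss = (D/Vd)·f/(1−f), so D = Cmin,ss·Vd·(1−f)/f.
D = 21 × 25 × (1−f)/f ≈ 21 × 25 × 7.00000 ≈ 3675.00 mg.

3675 mg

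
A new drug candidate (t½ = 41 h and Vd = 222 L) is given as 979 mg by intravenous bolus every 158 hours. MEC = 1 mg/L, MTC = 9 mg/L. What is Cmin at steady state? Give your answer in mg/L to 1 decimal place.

0.3 mg/L

Over one 158-h interval, 158/41 ≈ 3.8537 half-lives elapse, leaving f ≈ 0.0692 of each dose.
Each bolus raises the concentration by D/Vd = 979/222 ≈ 4.410 mg/L.
Steady-state trough Cmin,ss = C₀·f/(1−f) ≈ 4.410 × 0.0692/0.9308 ≈ 0.328 mg/L.
Trough 0.3 mg/L vs MEC 1 mg/L: subtherapeutic.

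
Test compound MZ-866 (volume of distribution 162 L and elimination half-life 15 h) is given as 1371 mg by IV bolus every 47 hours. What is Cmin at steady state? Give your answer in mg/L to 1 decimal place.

Over one 47-h interval, 47/15 ≈ 3.1333 half-lives elapse, leaving f ≈ 0.1140 of each dose.
Single-dose peak C₀ = D/Vd = 1371/162 ≈ 8.463 mg/L.
Steady-state trough Cmin,ss = C₀·f/(1−f) ≈ 8.463 × 0.1140/0.8860 ≈ 1.089 mg/L.

1.1 mg/L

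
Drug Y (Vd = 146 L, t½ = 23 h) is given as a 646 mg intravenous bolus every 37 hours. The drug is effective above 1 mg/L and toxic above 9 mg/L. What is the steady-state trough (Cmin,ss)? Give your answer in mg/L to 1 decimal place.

τ/t½ = 37/23 ≈ 1.6087, so fraction remaining f = (1/2)^(37/23) ≈ 0.3279.
Accumulation ratio R = 1/(1 − f) ≈ 1/0.6721 ≈ 1.4879.
Each bolus raises the concentration by D/Vd = 646/146 ≈ 4.425 mg/L.
Steady-state peak Cmax,ss = C₀·R ≈ 4.425 × 1.4879 ≈ 6.584 mg/L.
Steady-state trough Cmin,ss = Cmax,ss·f ≈ 6.584 × 0.3279 ≈ 2.159 mg/L.
Trough 2.2 mg/L vs MEC 1 mg/L: adequate.

2.2 mg/L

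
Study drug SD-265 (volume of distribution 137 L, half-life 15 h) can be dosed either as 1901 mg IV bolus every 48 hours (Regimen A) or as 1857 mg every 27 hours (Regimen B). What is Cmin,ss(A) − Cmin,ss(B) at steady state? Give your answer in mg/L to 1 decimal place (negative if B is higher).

-3.8 mg/L

Regimen A: f = (1/2)^(48/15) ≈ 0.1088; Cmin,ss = (1901/137)·f/(1−f) ≈ 1.694 mg/L.
Regimen B: f = (1/2)^(27/15) ≈ 0.2872; Cmin,ss = (1857/137)·f/(1−f) ≈ 5.461 mg/L.
Difference ≈ 1.694 − 5.461 ≈ -3.767 mg/L.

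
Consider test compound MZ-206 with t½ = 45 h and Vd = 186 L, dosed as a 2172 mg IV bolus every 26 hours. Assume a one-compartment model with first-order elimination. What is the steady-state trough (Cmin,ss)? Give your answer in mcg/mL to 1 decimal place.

23.7 mcg/mL

k = ln2/t½ = ln2/45 ≈ 0.015403 h⁻¹; fraction remaining f = e^(−kτ) = e^(−0.015403×26) ≈ 0.6700.
Each bolus raises the concentration by D/Vd = 2172/186 ≈ 11.677 mcg/mL.
Steady-state trough Cmin,ss = C₀·f/(1−f) ≈ 11.677 × 0.6700/0.3300 ≈ 23.708 mcg/mL.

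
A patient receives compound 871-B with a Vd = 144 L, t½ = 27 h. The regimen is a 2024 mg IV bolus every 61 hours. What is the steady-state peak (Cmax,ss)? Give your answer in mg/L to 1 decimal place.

17.8 mg/L

τ/t½ = 61/27 ≈ 2.2593, so fraction remaining f = (1/2)^(61/27) ≈ 0.2089.
Accumulation ratio R = 1/(1 − f) ≈ 1/0.7911 ≈ 1.2641.
Each bolus raises the concentration by D/Vd = 2024/144 ≈ 14.056 mg/L.
Cmax,ss = C₀/(1 − f) ≈ 14.056/0.7911 ≈ 17.768 mg/L.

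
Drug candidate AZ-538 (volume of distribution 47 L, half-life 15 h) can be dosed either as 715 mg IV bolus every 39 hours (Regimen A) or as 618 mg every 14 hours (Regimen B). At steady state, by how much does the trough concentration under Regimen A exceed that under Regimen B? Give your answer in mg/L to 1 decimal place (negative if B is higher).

-11.4 mg/L

Regimen A: f = (1/2)^(39/15) ≈ 0.1649; Cmin,ss = (715/47)·f/(1−f) ≈ 3.004 mg/L.
Regimen B: f = (1/2)^(14/15) ≈ 0.5236; Cmin,ss = (618/47)·f/(1−f) ≈ 14.452 mg/L.
Difference ≈ 3.004 − 14.452 ≈ -11.448 mg/L.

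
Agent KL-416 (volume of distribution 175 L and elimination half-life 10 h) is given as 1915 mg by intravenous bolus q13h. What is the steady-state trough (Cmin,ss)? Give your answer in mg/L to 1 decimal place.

k = ln2/t½ = ln2/10 ≈ 0.069315 h⁻¹; fraction remaining f = e^(−kτ) = e^(−0.069315×13) ≈ 0.4061.
Single-dose peak C₀ = D/Vd = 1915/175 ≈ 10.943 mg/L.
Steady-state trough Cmin,ss = C₀·f/(1−f) ≈ 10.943 × 0.4061/0.5939 ≈ 7.483 mg/L.

7.5 mg/L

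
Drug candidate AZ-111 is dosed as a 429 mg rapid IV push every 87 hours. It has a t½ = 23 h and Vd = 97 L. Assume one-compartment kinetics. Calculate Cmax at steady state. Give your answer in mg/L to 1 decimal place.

4.8 mg/L

τ/t½ = 87/23 ≈ 3.7826, so fraction remaining f = (1/2)^(87/23) ≈ 0.0727.
At steady state, accumulation factor R = 1/(1 − e^(−kτ)) ≈ 1.0784.
Single-dose peak C₀ = D/Vd = 429/97 ≈ 4.423 mg/L.
Steady-state peak Cmax,ss = C₀·R ≈ 4.423 × 1.0784 ≈ 4.770 mg/L.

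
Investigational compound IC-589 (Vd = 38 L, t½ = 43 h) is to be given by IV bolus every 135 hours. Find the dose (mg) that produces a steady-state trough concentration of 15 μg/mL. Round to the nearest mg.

4453 mg

τ/t½ = 135/43 ≈ 3.1395, so f = (1/2)^(135/43) ≈ 0.113476.
Cmin,ss = (D/Vd)·f/(1−f), so D = Cmin,ss·Vd·(1−f)/f.
D = 15 × 38 × (1−f)/f ≈ 15 × 38 × 7.81244 ≈ 4453.09 mg.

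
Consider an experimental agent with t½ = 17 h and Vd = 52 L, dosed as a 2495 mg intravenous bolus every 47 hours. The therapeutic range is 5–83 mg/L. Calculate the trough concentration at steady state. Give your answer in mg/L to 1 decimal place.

8.3 mg/L

k = ln2/t½ = ln2/17 ≈ 0.040773 h⁻¹; fraction remaining f = e^(−kτ) = e^(−0.040773×47) ≈ 0.1471.
Accumulation ratio R = 1/(1 − f) ≈ 1/0.8529 ≈ 1.1725.
Each bolus raises the concentration by D/Vd = 2495/52 ≈ 47.981 mg/L.
Cmax,ss = C₀/(1 − f) ≈ 47.981/0.8529 ≈ 56.256 mg/L.
One interval later, Cmin,ss = Cmax,ss·e^(−kτ) ≈ 56.256 × 0.1471 ≈ 8.275 mg/L.
Trough 8.3 mg/L vs MEC 5 mg/L: adequate.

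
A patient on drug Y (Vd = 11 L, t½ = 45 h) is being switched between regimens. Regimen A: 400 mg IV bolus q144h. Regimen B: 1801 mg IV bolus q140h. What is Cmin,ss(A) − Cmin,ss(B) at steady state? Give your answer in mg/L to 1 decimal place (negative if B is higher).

Regimen A: f = (1/2)^(144/45) ≈ 0.1088; Cmin,ss = (400/11)·f/(1−f) ≈ 4.439 mg/L.
Regimen B: f = (1/2)^(140/45) ≈ 0.1157; Cmin,ss = (1801/11)·f/(1−f) ≈ 21.422 mg/L.
Difference ≈ 4.439 − 21.422 ≈ -16.983 mg/L.

-17.0 mg/L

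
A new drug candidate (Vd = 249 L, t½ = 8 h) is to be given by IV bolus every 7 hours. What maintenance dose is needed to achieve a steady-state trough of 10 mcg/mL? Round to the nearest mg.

τ/t½ = 7/8 ≈ 0.875, so f = (1/2)^(7/8) ≈ 0.545254.
Cmin,ss = (D/Vd)·f/(1−f), so D = Cmin,ss·Vd·(1−f)/f.
D = 10 × 249 × (1−f)/f ≈ 10 × 249 × 0.83401 ≈ 2076.68 mg.

2077 mg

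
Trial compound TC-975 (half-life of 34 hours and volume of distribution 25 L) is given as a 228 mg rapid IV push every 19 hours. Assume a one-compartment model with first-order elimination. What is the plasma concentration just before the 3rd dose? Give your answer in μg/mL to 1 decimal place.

f = (1/2)^(τ/t½) = (1/2)^(19/34) ≈ 0.6789.
C₀ = D/Vd = 228/25 ≈ 9.120 μg/mL.
Before the 3rd dose, 2 doses have been given. Superposition: Cmin = C₀·(f + f²).
≈ 9.120 × (0.6789 + 0.4609) ≈ 9.120 × 1.1398 ≈ 10.395 μg/mL.

10.4 μg/mL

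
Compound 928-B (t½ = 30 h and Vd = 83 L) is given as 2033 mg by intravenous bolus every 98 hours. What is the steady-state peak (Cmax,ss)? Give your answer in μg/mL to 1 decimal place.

27.3 μg/mL

τ/t½ = 98/30 ≈ 3.2667, so fraction remaining f = (1/2)^(98/30) ≈ 0.1039.
At steady state, accumulation factor R = 1/(1 − e^(−kτ)) ≈ 1.1159.
Single-dose peak C₀ = D/Vd = 2033/83 ≈ 24.494 μg/mL.
Steady-state peak Cmax,ss = C₀·R ≈ 24.494 × 1.1159 ≈ 27.333 μg/mL.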